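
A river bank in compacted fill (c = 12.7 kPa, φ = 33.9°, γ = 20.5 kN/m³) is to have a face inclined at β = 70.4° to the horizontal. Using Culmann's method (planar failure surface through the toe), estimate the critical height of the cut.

H_c = 9.88 m

Culmann's analysis gives the critical failure plane at α_cr = (β + φ)/2 = (70.4 + 33.9)/2 = 52.2°, and the critical height
H_c = (4c/γ) · sinβ cosφ / [1 − cos(β − φ)]
    = (4·12.7/20.5) · sin70.4°·cos33.9° / [1 − cos(36.5°)]
    = 2.478 · 0.9421·0.8300 / [1 − 0.8039]
    = 2.478 · 0.7819 / 0.1961
    = 9.88 m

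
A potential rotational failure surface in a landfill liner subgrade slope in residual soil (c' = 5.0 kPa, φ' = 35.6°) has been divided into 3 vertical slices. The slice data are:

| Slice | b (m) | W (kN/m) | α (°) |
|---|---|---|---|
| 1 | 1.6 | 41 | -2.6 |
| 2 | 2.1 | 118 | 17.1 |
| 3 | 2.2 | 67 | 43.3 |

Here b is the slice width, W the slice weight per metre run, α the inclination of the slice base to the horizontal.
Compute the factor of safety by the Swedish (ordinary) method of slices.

FS = 2.27

Ordinary method of slices: FS = Σ[c'·Δl_i + (W_i cosα_i)·tanφ'] / Σ W_i sinα_i, with Δl_i = b_i / cosα_i.
Slice 1: Δl = 1.6/cos(-2.6°) = 1.602 m; N'_1 = 41·cos(-2.6°) = 41.0; c'Δl = 8.01; W sinα = -1.9
Slice 2: Δl = 2.1/cos17.1° = 2.197 m; N'_2 = 118·cos17.1° = 112.8; c'Δl = 10.99; W sinα = 34.7
Slice 3: Δl = 2.2/cos43.3° = 3.023 m; N'_3 = 67·cos43.3° = 48.8; c'Δl = 15.11; W sinα = 45.9
Σc'Δl = 34.1 kN/m; ΣN' = 202.5 kN/m; ΣW sinα = 78.8 kN/m
Resisting = 34.1 + 202.5·tan35.6° = 34.1 + 145.0 = 179.1 kN/m
FS = 179.1 / 78.8 = 2.273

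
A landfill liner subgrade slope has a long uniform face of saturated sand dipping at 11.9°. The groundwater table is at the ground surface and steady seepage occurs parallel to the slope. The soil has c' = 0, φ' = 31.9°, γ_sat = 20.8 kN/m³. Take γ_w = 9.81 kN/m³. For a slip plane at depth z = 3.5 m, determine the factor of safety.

With seepage parallel to the slope and the water table at the surface, the effective normal stress on the slip plane uses the buoyant unit weight γ' = γ_sat − γ_w while the driving shear stress uses γ_sat:
FS = [c' + γ' z cos²β tanφ'] / [γ_sat z sinβ cosβ]
(For c' = 0 this reduces to FS = (γ'/γ_sat)·tanφ'/tanβ.)
γ' = 20.8 − 9.81 = 10.99 kN/m³
Numerator = 0.0 + 10.99·3.5·cos²11.9°·tan31.9° = 0.0 + 10.99·3.5·0.9575·0.6224 = 22.924 kPa
Denominator = 20.8·3.5·sin11.9°·cos11.9° = 20.8·3.5·0.2062·0.9785 = 14.689 kPa
FS = 22.924 / 14.689 = 1.561

FS = 1.56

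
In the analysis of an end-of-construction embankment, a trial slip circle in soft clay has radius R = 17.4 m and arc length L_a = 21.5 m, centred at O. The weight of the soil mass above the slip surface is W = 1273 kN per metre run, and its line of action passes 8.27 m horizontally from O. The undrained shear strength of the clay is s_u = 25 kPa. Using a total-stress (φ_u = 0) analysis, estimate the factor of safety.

Taking moments about the centre O, the resisting moment is provided by the undrained shear strength acting along the arc:
M_R = s_u·L_a·R = 25·21.50·17.4 = 9352.5 kN·m/m
M_D = W·d = 1273·8.27 = 10527.7 kN·m/m
FS = M_R / M_D = 9352.5 / 10527.7 = 0.888

FS = 0.89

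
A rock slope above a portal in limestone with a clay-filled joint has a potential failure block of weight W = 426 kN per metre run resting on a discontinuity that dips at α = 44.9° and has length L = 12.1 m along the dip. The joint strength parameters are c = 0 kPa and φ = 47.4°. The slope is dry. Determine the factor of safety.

Resolving the block weight along and normal to the plane and applying the Mohr–Coulomb strength on the joint:
N' = W cosα = 426·cos44.9° = 301.8 kN/m
Driving force T = W sinα = 426·sin44.9° = 300.7 kN/m
Resisting force R = c·L + N'·tanφ = 0·12.1 + 301.8·tan47.4° = 0.0 + 328.2 = 328.2 kN/m
FS = R / T = 328.2 / 300.7 = 1.091

FS = 1.09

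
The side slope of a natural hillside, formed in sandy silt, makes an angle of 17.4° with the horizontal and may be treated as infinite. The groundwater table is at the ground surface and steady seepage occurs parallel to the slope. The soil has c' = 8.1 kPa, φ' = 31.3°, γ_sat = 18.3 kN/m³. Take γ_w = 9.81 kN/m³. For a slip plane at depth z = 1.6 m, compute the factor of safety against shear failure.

FS = 1.87

With seepage parallel to the slope and the water table at the surface, the effective normal stress on the slip plane uses the buoyant unit weight γ' = γ_sat − γ_w while the driving shear stress uses γ_sat:
FS = [c' + γ' z cos²β tanφ'] / [γ_sat z sinβ cosβ]
γ' = 18.3 − 9.81 = 8.49 kN/m³
Numerator = 8.1 + 8.49·1.6·cos²17.4°·tan31.3° = 8.1 + 8.49·1.6·0.9106·0.6080 = 15.621 kPa
Denominator = 18.3·1.6·sin17.4°·cos17.4° = 18.3·1.6·0.2990·0.9542 = 8.355 kPa
FS = 15.621 / 8.355 = 1.870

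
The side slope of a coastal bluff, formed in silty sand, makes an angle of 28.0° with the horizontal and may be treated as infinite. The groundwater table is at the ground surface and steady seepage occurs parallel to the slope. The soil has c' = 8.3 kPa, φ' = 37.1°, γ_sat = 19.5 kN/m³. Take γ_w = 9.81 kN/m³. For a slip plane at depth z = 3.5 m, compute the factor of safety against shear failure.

FS = 1.00

With seepage parallel to the slope and the water table at the surface, the effective normal stress on the slip plane uses the buoyant unit weight γ' = γ_sat − γ_w while the driving shear stress uses γ_sat:
FS = [c' + γ' z cos²β tanφ'] / [γ_sat z sinβ cosβ]
γ' = 19.5 − 9.81 = 9.69 kN/m³
Numerator = 8.3 + 9.69·3.5·cos²28.0°·tan37.1° = 8.3 + 9.69·3.5·0.7796·0.7563 = 28.296 kPa
Denominator = 19.5·3.5·sin28.0°·cos28.0° = 19.5·3.5·0.4695·0.8829 = 28.291 kPa
FS = 28.296 / 28.291 = 1.000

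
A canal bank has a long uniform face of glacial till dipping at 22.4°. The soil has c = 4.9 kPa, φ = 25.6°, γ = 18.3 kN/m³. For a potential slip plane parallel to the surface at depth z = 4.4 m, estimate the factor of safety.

For an infinite slope with a slip plane parallel to the surface (no pore pressure): FS = [c + γz cos²β tanφ] / [γz sinβ cosβ].
γz = 18.3·4.4 = 80.52 kN/m²
Numerator = 4.9 + 80.52·cos²22.4°·tan25.6° = 4.9 + 80.52·0.8548·0.4791 = 37.877 kPa
Denominator = 80.52·sin22.4°·cos22.4° = 80.52·0.3811·0.9245 = 28.369 kPa
FS = 37.877 / 28.369 = 1.335

FS = 1.34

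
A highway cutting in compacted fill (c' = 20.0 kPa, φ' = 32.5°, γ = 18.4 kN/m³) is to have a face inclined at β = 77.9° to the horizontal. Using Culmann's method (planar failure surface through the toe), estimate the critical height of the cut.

H_c = 12.04 m

Culmann's analysis gives the critical failure plane at α_cr = (β + φ')/2 = (77.9 + 32.5)/2 = 55.2°, and the critical height
H_c = (4c'/γ) · sinβ cosφ' / [1 − cos(β − φ')]
    = (4·20.0/18.4) · sin77.9°·cos32.5° / [1 − cos(45.4°)]
    = 4.348 · 0.9778·0.8434 / [1 − 0.7022]
    = 4.348 · 0.8247 / 0.2978
    = 12.04 m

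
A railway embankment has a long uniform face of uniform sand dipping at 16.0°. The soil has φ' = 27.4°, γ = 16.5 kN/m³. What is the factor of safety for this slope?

For a dry cohesionless infinite slope the factor of safety is FS = tanφ' / tanβ.
FS = tan27.4° / tan16.0° = 0.5184 / 0.2867 = 1.808

FS = 1.81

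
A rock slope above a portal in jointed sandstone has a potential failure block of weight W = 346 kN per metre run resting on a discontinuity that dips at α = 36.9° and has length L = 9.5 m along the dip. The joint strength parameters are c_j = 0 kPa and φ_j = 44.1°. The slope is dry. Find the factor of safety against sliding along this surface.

Resolving the block weight along and normal to the plane and applying the Mohr–Coulomb strength on the joint:
N' = W cosα = 346·cos36.9° = 276.7 kN/m
Driving force T = W sinα = 346·sin36.9° = 207.7 kN/m
Resisting force R = c_j·L + N'·tanφ_j = 0·9.5 + 276.7·tan44.1° = 0.0 + 268.1 = 268.1 kN/m
FS = R / T = 268.1 / 207.7 = 1.291

FS = 1.29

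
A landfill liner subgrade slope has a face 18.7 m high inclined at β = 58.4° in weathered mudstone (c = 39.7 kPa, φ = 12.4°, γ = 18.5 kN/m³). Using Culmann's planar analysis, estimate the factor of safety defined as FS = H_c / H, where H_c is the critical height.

H_c = (4c/γ) · sinβ cosφ / [1 − cos(β − φ)]
    = (4·39.7/18.5) · sin58.4°·cos12.4° / [1 − cos46.0°]
    = 8.584 · 0.8319 / 0.3053 = 23.39 m
FS = H_c / H = 23.39 / 18.7 = 1.251

FS = 1.25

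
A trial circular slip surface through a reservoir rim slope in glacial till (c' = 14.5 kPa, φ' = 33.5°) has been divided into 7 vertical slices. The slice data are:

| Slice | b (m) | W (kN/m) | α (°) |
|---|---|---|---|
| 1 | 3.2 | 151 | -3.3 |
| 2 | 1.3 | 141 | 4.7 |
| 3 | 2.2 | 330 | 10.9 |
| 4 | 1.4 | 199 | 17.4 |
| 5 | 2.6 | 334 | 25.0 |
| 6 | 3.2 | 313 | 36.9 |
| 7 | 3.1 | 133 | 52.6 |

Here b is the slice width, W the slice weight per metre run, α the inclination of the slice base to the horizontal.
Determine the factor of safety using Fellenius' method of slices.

Ordinary method of slices: FS = Σ[c'·Δl_i + (W_i cosα_i)·tanφ'] / Σ W_i sinα_i, with Δl_i = b_i / cosα_i.
Slice 1: Δl = 3.2/cos(-3.3°) = 3.205 m; N'_1 = 151·cos(-3.3°) = 150.7; c'Δl = 46.48; W sinα = -8.7
Slice 2: Δl = 1.3/cos4.7° = 1.304 m; N'_2 = 141·cos4.7° = 140.5; c'Δl = 18.91; W sinα = 11.6
Slice 3: Δl = 2.2/cos10.9° = 2.240 m; N'_3 = 330·cos10.9° = 324.0; c'Δl = 32.49; W sinα = 62.4
Slice 4: Δl = 1.4/cos17.4° = 1.467 m; N'_4 = 199·cos17.4° = 189.9; c'Δl = 21.27; W sinα = 59.5
Slice 5: Δl = 2.6/cos25.0° = 2.869 m; N'_5 = 334·cos25.0° = 302.7; c'Δl = 41.60; W sinα = 141.2
Slice 6: Δl = 3.2/cos36.9° = 4.002 m; N'_6 = 313·cos36.9° = 250.3; c'Δl = 58.02; W sinα = 187.9
Slice 7: Δl = 3.1/cos52.6° = 5.104 m; N'_7 = 133·cos52.6° = 80.8; c'Δl = 74.01; W sinα = 105.7
Σc'Δl = 292.8 kN/m; ΣN' = 1439.0 kN/m; ΣW sinα = 559.5 kN/m
Resisting = 292.8 + 1439.0·tan33.5° = 292.8 + 952.5 = 1245.2 kN/m
FS = 1245.2 / 559.5 = 2.226

FS = 2.23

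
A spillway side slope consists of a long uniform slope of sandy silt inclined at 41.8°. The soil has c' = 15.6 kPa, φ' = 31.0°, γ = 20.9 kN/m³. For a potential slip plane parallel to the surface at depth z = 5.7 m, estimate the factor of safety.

FS = 0.94

For an infinite slope with a slip plane parallel to the surface (no pore pressure): FS = [c' + γz cos²β tanφ'] / [γz sinβ cosβ].
γz = 20.9·5.7 = 119.13 kN/m²
Numerator = 15.6 + 119.13·cos²41.8°·tan31.0° = 15.6 + 119.13·0.5557·0.6009 = 55.380 kPa
Denominator = 119.13·sin41.8°·cos41.8° = 119.13·0.6665·0.7455 = 59.194 kPa
FS = 55.380 / 59.194 = 0.936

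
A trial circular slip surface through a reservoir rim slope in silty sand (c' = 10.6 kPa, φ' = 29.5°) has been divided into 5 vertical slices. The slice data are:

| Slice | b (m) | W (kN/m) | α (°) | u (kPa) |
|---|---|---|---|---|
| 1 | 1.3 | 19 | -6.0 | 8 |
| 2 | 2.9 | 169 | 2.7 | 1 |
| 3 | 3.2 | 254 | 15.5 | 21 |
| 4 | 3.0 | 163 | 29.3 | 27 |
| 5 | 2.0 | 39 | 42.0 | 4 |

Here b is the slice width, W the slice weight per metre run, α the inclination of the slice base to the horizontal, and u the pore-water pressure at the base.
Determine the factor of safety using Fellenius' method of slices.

FS = 2.12

Ordinary method of slices: FS = Σ[c'·Δl_i + (W_i cosα_i − u_i·Δl_i)·tanφ'] / Σ W_i sinα_i, with Δl_i = b_i / cosα_i.
Slice 1: Δl = 1.3/cos(-6.0°) = 1.307 m; N'_1 = 19·cos(-6.0°) − 8·1.307 = 8.4; c'Δl = 13.86; W sinα = -2.0
Slice 2: Δl = 2.9/cos2.7° = 2.903 m; N'_2 = 169·cos2.7° − 1·2.903 = 165.9; c'Δl = 30.77; W sinα = 8.0
Slice 3: Δl = 3.2/cos15.5° = 3.321 m; N'_3 = 254·cos15.5° − 21·3.321 = 175.0; c'Δl = 35.20; W sinα = 67.9
Slice 4: Δl = 3.0/cos29.3° = 3.440 m; N'_4 = 163·cos29.3° − 27·3.440 = 49.3; c'Δl = 36.46; W sinα = 79.8
Slice 5: Δl = 2.0/cos42.0° = 2.691 m; N'_5 = 39·cos42.0° − 4·2.691 = 18.2; c'Δl = 28.53; W sinα = 26.1
Σc'Δl = 144.8 kN/m; ΣN' = 416.9 kN/m; ΣW sinα = 179.7 kN/m
Resisting = 144.8 + 416.9·tan29.5° = 144.8 + 235.8 = 380.7 kN/m
FS = 380.7 / 179.7 = 2.118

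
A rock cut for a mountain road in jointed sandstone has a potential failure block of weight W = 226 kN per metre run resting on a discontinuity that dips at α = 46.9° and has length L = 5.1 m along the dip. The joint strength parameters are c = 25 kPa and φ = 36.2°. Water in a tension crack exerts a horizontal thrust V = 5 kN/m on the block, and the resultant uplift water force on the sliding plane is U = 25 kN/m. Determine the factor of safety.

FS = 1.30

Resolving the block weight along and normal to the plane and applying the Mohr–Coulomb strength on the joint:
N' = W cosα − U − V sinα = 226·cos46.9° − 25 − 5·sin46.9° = 125.8 kN/m
Driving force T = W sinα + V cosα = 226·sin46.9° + 5·cos46.9° = 168.4 kN/m
Resisting force R = c·L + N'·tanφ = 25·5.1 + 125.8·tan36.2° = 127.5 + 92.0 = 219.5 kN/m
FS = R / T = 219.5 / 168.4 = 1.303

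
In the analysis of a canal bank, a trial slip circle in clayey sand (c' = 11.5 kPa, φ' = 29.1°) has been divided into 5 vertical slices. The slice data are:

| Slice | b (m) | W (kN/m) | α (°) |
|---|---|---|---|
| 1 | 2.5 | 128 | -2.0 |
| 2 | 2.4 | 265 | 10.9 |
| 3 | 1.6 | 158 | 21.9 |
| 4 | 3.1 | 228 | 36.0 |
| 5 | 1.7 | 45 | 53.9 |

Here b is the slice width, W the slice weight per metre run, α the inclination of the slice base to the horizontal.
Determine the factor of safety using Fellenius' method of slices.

Ordinary method of slices: FS = Σ[c'·Δl_i + (W_i cosα_i)·tanφ'] / Σ W_i sinα_i, with Δl_i = b_i / cosα_i.
Slice 1: Δl = 2.5/cos(-2.0°) = 2.502 m; N'_1 = 128·cos(-2.0°) = 127.9; c'Δl = 28.77; W sinα = -4.5
Slice 2: Δl = 2.4/cos10.9° = 2.444 m; N'_2 = 265·cos10.9° = 260.2; c'Δl = 28.11; W sinα = 50.1
Slice 3: Δl = 1.6/cos21.9° = 1.724 m; N'_3 = 158·cos21.9° = 146.6; c'Δl = 19.83; W sinα = 58.9
Slice 4: Δl = 3.1/cos36.0° = 3.832 m; N'_4 = 228·cos36.0° = 184.5; c'Δl = 44.07; W sinα = 134.0
Slice 5: Δl = 1.7/cos53.9° = 2.885 m; N'_5 = 45·cos53.9° = 26.5; c'Δl = 33.18; W sinα = 36.4
Σc'Δl = 154.0 kN/m; ΣN' = 745.7 kN/m; ΣW sinα = 274.9 kN/m
Resisting = 154.0 + 745.7·tan29.1° = 154.0 + 415.1 = 569.0 kN/m
FS = 569.0 / 274.9 = 2.069

FS = 2.07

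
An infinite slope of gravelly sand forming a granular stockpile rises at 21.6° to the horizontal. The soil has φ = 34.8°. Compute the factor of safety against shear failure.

FS = 1.76

For a dry cohesionless infinite slope the factor of safety is FS = tanφ / tanβ.
FS = tan34.8° / tan21.6° = 0.6950 / 0.3959 = 1.755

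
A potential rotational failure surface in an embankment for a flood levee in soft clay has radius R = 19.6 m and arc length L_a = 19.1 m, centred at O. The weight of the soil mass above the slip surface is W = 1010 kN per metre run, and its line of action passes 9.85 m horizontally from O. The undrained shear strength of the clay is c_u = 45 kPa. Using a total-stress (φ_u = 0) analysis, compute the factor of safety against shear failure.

FS = 1.69

Taking moments about the centre O, the resisting moment is provided by the undrained shear strength acting along the arc:
M_R = c_u·L_a·R = 45·19.10·19.6 = 16846.2 kN·m/m
M_D = W·d = 1010·9.85 = 9948.5 kN·m/m
FS = M_R / M_D = 16846.2 / 9948.5 = 1.693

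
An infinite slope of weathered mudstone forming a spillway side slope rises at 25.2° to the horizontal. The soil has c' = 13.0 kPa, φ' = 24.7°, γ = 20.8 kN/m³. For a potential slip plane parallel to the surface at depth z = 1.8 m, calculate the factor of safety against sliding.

For an infinite slope with a slip plane parallel to the surface (no pore pressure): FS = [c' + γz cos²β tanφ'] / [γz sinβ cosβ].
γz = 20.8·1.8 = 37.44 kN/m²
Numerator = 13.0 + 37.44·cos²25.2°·tan24.7° = 13.0 + 37.44·0.8187·0.4599 = 27.099 kPa
Denominator = 37.44·sin25.2°·cos25.2° = 37.44·0.4258·0.9048 = 14.424 kPa
FS = 27.099 / 14.424 = 1.879

FS = 1.88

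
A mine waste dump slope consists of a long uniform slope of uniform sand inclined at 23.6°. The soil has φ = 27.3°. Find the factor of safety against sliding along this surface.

FS = 1.18

For a dry cohesionless infinite slope the factor of safety is FS = tanφ / tanβ.
FS = tan27.3° / tan23.6° = 0.5161 / 0.4369 = 1.181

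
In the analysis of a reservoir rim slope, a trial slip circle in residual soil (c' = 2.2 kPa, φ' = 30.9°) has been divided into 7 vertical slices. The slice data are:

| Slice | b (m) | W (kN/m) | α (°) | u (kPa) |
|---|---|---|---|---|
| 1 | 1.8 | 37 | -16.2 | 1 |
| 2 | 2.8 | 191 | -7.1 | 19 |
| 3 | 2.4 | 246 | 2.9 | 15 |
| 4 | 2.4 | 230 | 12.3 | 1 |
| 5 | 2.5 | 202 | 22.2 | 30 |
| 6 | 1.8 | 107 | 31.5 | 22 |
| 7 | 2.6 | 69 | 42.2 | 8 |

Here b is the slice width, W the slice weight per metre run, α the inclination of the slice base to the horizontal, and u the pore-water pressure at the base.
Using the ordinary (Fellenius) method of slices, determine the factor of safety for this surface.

Ordinary method of slices: FS = Σ[c'·Δl_i + (W_i cosα_i − u_i·Δl_i)·tanφ'] / Σ W_i sinα_i, with Δl_i = b_i / cosα_i.
Slice 1: Δl = 1.8/cos(-16.2°) = 1.874 m; N'_1 = 37·cos(-16.2°) − 1·1.874 = 33.7; c'Δl = 4.12; W sinα = -10.3
Slice 2: Δl = 2.8/cos(-7.1°) = 2.822 m; N'_2 = 191·cos(-7.1°) − 19·2.822 = 135.9; c'Δl = 6.21; W sinα = -23.6
Slice 3: Δl = 2.4/cos2.9° = 2.403 m; N'_3 = 246·cos2.9° − 15·2.403 = 209.6; c'Δl = 5.29; W sinα = 12.4
Slice 4: Δl = 2.4/cos12.3° = 2.456 m; N'_4 = 230·cos12.3° − 1·2.456 = 222.3; c'Δl = 5.40; W sinα = 49.0
Slice 5: Δl = 2.5/cos22.2° = 2.700 m; N'_5 = 202·cos22.2° − 30·2.700 = 106.0; c'Δl = 5.94; W sinα = 76.3
Slice 6: Δl = 1.8/cos31.5° = 2.111 m; N'_6 = 107·cos31.5° − 22·2.111 = 44.8; c'Δl = 4.64; W sinα = 55.9
Slice 7: Δl = 2.6/cos42.2° = 3.510 m; N'_7 = 69·cos42.2° − 8·3.510 = 23.0; c'Δl = 7.72; W sinα = 46.3
Σc'Δl = 39.3 kN/m; ΣN' = 775.3 kN/m; ΣW sinα = 206.1 kN/m
Resisting = 39.3 + 775.3·tan30.9° = 39.3 + 464.0 = 503.4 kN/m
FS = 503.4 / 206.1 = 2.442

FS = 2.44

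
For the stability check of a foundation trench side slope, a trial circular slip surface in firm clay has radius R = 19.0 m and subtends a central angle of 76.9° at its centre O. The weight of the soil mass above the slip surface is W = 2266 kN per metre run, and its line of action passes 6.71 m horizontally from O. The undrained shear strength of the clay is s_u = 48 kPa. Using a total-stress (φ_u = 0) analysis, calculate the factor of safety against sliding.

FS = 1.53

Taking moments about the centre O, the resisting moment is provided by the undrained shear strength acting along the arc:
Arc length L_a = R·θ = 19.0·(76.9°·π/180) = 19.0·1.3422 = 25.50 m
M_R = s_u·L_a·R = 48·25.50·19.0 = 23256.9 kN·m/m
M_D = W·d = 2266·6.71 = 15204.9 kN·m/m
FS = M_R / M_D = 23256.9 / 15204.9 = 1.530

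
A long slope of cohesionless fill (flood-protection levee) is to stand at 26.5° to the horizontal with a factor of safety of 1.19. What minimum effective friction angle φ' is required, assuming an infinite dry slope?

φ' = 30.7°

FS = tanφ'/tanβ ⇒ tanφ' = FS · tanβ = 1.19 · tan26.5° = 0.5933
φ' = arctan(0.5933) = 30.68°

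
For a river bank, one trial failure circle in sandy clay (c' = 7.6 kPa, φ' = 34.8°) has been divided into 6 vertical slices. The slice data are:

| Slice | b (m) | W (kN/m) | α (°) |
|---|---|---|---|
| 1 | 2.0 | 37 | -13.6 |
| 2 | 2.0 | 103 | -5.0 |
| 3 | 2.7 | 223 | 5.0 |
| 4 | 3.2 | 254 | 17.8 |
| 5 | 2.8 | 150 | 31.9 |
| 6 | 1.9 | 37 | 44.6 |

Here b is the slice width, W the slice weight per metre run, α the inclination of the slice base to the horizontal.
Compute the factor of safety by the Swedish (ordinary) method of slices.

Ordinary method of slices: FS = Σ[c'·Δl_i + (W_i cosα_i)·tanφ'] / Σ W_i sinα_i, with Δl_i = b_i / cosα_i.
Slice 1: Δl = 2.0/cos(-13.6°) = 2.058 m; N'_1 = 37·cos(-13.6°) = 36.0; c'Δl = 15.64; W sinα = -8.7
Slice 2: Δl = 2.0/cos(-5.0°) = 2.008 m; N'_2 = 103·cos(-5.0°) = 102.6; c'Δl = 15.26; W sinα = -9.0
Slice 3: Δl = 2.7/cos5.0° = 2.710 m; N'_3 = 223·cos5.0° = 222.2; c'Δl = 20.60; W sinα = 19.4
Slice 4: Δl = 3.2/cos17.8° = 3.361 m; N'_4 = 254·cos17.8° = 241.8; c'Δl = 25.54; W sinα = 77.6
Slice 5: Δl = 2.8/cos31.9° = 3.298 m; N'_5 = 150·cos31.9° = 127.3; c'Δl = 25.07; W sinα = 79.3
Slice 6: Δl = 1.9/cos44.6° = 2.668 m; N'_6 = 37·cos44.6° = 26.3; c'Δl = 20.28; W sinα = 26.0
Σc'Δl = 122.4 kN/m; ΣN' = 756.3 kN/m; ΣW sinα = 184.7 kN/m
Resisting = 122.4 + 756.3·tan34.8° = 122.4 + 525.6 = 648.0 kN/m
FS = 648.0 / 184.7 = 3.509

FS = 3.51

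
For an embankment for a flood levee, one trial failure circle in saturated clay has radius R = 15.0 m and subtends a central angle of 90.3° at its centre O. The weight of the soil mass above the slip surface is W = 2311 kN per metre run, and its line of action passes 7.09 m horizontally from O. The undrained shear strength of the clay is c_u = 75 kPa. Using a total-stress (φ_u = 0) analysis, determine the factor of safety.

FS = 1.62

Taking moments about the centre O, the resisting moment is provided by the undrained shear strength acting along the arc:
Arc length L_a = R·θ = 15.0·(90.3°·π/180) = 15.0·1.5760 = 23.64 m
M_R = c_u·L_a·R = 75·23.64·15.0 = 26595.5 kN·m/m
M_D = W·d = 2311·7.09 = 16385.0 kN·m/m
FS = M_R / M_D = 26595.5 / 16385.0 = 1.623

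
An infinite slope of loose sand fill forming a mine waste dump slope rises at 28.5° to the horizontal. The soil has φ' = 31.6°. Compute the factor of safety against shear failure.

For a dry cohesionless infinite slope the factor of safety is FS = tanφ' / tanβ.
FS = tan31.6° / tan28.5° = 0.6152 / 0.5430 = 1.133

FS = 1.13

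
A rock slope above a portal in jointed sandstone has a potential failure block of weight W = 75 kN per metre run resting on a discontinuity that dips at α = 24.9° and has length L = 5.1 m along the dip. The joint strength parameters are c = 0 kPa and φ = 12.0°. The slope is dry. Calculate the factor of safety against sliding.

Resolving the block weight along and normal to the plane and applying the Mohr–Coulomb strength on the joint:
N' = W cosα = 75·cos24.9° = 68.0 kN/m
Driving force T = W sinα = 75·sin24.9° = 31.6 kN/m
Resisting force R = c·L + N'·tanφ = 0·5.1 + 68.0·tan12.0° = 0.0 + 14.5 = 14.5 kN/m
FS = R / T = 14.5 / 31.6 = 0.458

FS = 0.46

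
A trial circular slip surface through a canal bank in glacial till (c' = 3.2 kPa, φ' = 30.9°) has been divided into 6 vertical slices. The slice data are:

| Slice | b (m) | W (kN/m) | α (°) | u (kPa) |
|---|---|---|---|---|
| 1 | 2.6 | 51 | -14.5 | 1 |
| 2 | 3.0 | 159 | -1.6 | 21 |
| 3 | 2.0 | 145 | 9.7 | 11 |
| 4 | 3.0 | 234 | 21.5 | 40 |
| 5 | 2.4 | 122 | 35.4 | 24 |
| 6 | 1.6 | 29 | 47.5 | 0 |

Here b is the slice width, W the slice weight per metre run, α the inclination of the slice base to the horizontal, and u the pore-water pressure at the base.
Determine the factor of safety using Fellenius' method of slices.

FS = 1.58

Ordinary method of slices: FS = Σ[c'·Δl_i + (W_i cosα_i − u_i·Δl_i)·tanφ'] / Σ W_i sinα_i, with Δl_i = b_i / cosα_i.
Slice 1: Δl = 2.6/cos(-14.5°) = 2.686 m; N'_1 = 51·cos(-14.5°) − 1·2.686 = 46.7; c'Δl = 8.59; W sinα = -12.8
Slice 2: Δl = 3.0/cos(-1.6°) = 3.001 m; N'_2 = 159·cos(-1.6°) − 21·3.001 = 95.9; c'Δl = 9.60; W sinα = -4.4
Slice 3: Δl = 2.0/cos9.7° = 2.029 m; N'_3 = 145·cos9.7° − 11·2.029 = 120.6; c'Δl = 6.49; W sinα = 24.4
Slice 4: Δl = 3.0/cos21.5° = 3.224 m; N'_4 = 234·cos21.5° − 40·3.224 = 88.7; c'Δl = 10.32; W sinα = 85.8
Slice 5: Δl = 2.4/cos35.4° = 2.944 m; N'_5 = 122·cos35.4° − 24·2.944 = 28.8; c'Δl = 9.42; W sinα = 70.7
Slice 6: Δl = 1.6/cos47.5° = 2.368 m; N'_6 = 29·cos47.5° − 0·2.368 = 19.6; c'Δl = 7.58; W sinα = 21.4
Σc'Δl = 52.0 kN/m; ΣN' = 400.3 kN/m; ΣW sinα = 185.0 kN/m
Resisting = 52.0 + 400.3·tan30.9° = 52.0 + 239.6 = 291.6 kN/m
FS = 291.6 / 185.0 = 1.576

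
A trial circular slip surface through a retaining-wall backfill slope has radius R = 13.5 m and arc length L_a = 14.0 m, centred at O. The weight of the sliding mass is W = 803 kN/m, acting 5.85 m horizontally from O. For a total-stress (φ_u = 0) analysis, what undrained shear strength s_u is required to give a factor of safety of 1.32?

s_u = 32.8 kPa

FS = s_u·L_a·R / (W·d), so s_u = FS·W·d / (L_a·R).
s_u = 1.32·803·5.85 / (14.00·13.5) = 6200.8 / 189.00 = 32.81 kPa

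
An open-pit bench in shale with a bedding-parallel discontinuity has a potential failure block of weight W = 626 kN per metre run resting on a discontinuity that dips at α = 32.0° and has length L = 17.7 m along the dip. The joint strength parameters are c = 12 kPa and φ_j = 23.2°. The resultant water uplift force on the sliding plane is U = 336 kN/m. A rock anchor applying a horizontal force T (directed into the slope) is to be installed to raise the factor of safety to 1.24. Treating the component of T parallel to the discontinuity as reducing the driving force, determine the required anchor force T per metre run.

Resolving forces along and normal to the sliding plane, with the horizontal anchor force T adding T·sinα to the effective normal force and T·cosα acting up the plane against the driving force:
FS = [cL + (W cosα − U + T sinα) tanφ_j] / [W sinα − T cosα]
Without the anchor: N' = 194.9 kN/m, driving T_d = 331.7 kN/m, resisting R = 12·17.7 + 194.9·tan23.2° = 295.9 kN/m, FS = 0.89.
Setting FS = 1.24 and solving for T:
1.24·(331.7 − T cos32.0°) = 295.9 + T sin32.0°·tan23.2°
T·(sin32.0°·tan23.2° + 1.24·cos32.0°) = 1.24·331.7 − 295.9
T·(0.5299·0.4286 + 1.24·0.8480) = 411.3 − 295.9 = 115.4
T·1.2787 = 115.4
T = 90.3 kN/m

T = 90 kN/m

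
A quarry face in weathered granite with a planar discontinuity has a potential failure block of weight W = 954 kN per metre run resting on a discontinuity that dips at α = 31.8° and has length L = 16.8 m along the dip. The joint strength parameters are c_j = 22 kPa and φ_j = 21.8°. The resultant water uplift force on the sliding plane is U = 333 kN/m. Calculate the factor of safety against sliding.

FS = 1.12

Resolving the block weight along and normal to the plane and applying the Mohr–Coulomb strength on the joint:
N' = W cosα − U = 954·cos31.8° − 333 = 477.8 kN/m
Driving force T = W sinα = 954·sin31.8° = 502.7 kN/m
Resisting force R = c_j·L + N'·tanφ_j = 22·16.8 + 477.8·tan21.8° = 369.6 + 191.1 = 560.7 kN/m
FS = R / T = 560.7 / 502.7 = 1.115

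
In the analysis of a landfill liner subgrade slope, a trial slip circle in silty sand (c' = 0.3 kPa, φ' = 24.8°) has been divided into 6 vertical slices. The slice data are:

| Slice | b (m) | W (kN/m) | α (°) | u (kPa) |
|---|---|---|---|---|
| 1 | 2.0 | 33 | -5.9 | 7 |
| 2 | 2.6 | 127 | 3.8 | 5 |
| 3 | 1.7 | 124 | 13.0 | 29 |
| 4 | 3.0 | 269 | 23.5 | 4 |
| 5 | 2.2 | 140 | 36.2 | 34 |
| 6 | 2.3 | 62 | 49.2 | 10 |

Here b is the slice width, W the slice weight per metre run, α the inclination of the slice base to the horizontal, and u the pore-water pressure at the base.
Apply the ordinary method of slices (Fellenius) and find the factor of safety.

Ordinary method of slices: FS = Σ[c'·Δl_i + (W_i cosα_i − u_i·Δl_i)·tanφ'] / Σ W_i sinα_i, with Δl_i = b_i / cosα_i.
Slice 1: Δl = 2.0/cos(-5.9°) = 2.011 m; N'_1 = 33·cos(-5.9°) − 7·2.011 = 18.8; c'Δl = 0.60; W sinα = -3.4
Slice 2: Δl = 2.6/cos3.8° = 2.606 m; N'_2 = 127·cos3.8° − 5·2.606 = 113.7; c'Δl = 0.78; W sinα = 8.4
Slice 3: Δl = 1.7/cos13.0° = 1.745 m; N'_3 = 124·cos13.0° − 29·1.745 = 70.2; c'Δl = 0.52; W sinα = 27.9
Slice 4: Δl = 3.0/cos23.5° = 3.271 m; N'_4 = 269·cos23.5° − 4·3.271 = 233.6; c'Δl = 0.98; W sinα = 107.3
Slice 5: Δl = 2.2/cos36.2° = 2.726 m; N'_5 = 140·cos36.2° − 34·2.726 = 20.3; c'Δl = 0.82; W sinα = 82.7
Slice 6: Δl = 2.3/cos49.2° = 3.520 m; N'_6 = 62·cos49.2° − 10·3.520 = 5.3; c'Δl = 1.06; W sinα = 46.9
Σc'Δl = 4.8 kN/m; ΣN' = 461.9 kN/m; ΣW sinα = 269.8 kN/m
Resisting = 4.8 + 461.9·tan24.8° = 4.8 + 213.4 = 218.2 kN/m
FS = 218.2 / 269.8 = 0.809

FS = 0.81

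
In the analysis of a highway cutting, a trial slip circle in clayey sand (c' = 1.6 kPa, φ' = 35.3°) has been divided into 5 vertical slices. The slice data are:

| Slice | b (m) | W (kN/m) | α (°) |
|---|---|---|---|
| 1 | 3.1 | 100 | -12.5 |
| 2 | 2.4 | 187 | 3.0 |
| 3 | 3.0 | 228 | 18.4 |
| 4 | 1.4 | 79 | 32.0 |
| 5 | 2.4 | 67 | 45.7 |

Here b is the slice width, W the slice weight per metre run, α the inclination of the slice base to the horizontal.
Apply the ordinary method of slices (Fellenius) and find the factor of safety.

FS = 3.05

Ordinary method of slices: FS = Σ[c'·Δl_i + (W_i cosα_i)·tanφ'] / Σ W_i sinα_i, with Δl_i = b_i / cosα_i.
Slice 1: Δl = 3.1/cos(-12.5°) = 3.175 m; N'_1 = 100·cos(-12.5°) = 97.6; c'Δl = 5.08; W sinα = -21.6
Slice 2: Δl = 2.4/cos3.0° = 2.403 m; N'_2 = 187·cos3.0° = 186.7; c'Δl = 3.85; W sinα = 9.8
Slice 3: Δl = 3.0/cos18.4° = 3.162 m; N'_3 = 228·cos18.4° = 216.3; c'Δl = 5.06; W sinα = 72.0
Slice 4: Δl = 1.4/cos32.0° = 1.651 m; N'_4 = 79·cos32.0° = 67.0; c'Δl = 2.64; W sinα = 41.9
Slice 5: Δl = 2.4/cos45.7° = 3.436 m; N'_5 = 67·cos45.7° = 46.8; c'Δl = 5.50; W sinα = 48.0
Σc'Δl = 22.1 kN/m; ΣN' = 614.5 kN/m; ΣW sinα = 149.9 kN/m
Resisting = 22.1 + 614.5·tan35.3° = 22.1 + 435.1 = 457.2 kN/m
FS = 457.2 / 149.9 = 3.050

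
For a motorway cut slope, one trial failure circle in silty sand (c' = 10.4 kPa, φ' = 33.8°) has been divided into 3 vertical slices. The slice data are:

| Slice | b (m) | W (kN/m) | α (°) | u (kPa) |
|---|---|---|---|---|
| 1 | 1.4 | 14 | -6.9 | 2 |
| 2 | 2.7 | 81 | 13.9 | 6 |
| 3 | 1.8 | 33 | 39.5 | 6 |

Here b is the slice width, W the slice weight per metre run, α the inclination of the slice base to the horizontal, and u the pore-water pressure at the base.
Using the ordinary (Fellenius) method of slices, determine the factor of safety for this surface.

Ordinary method of slices: FS = Σ[c'·Δl_i + (W_i cosα_i − u_i·Δl_i)·tanφ'] / Σ W_i sinα_i, with Δl_i = b_i / cosα_i.
Slice 1: Δl = 1.4/cos(-6.9°) = 1.410 m; N'_1 = 14·cos(-6.9°) − 2·1.410 = 11.1; c'Δl = 14.67; W sinα = -1.7
Slice 2: Δl = 2.7/cos13.9° = 2.781 m; N'_2 = 81·cos13.9° − 6·2.781 = 61.9; c'Δl = 28.93; W sinα = 19.5
Slice 3: Δl = 1.8/cos39.5° = 2.333 m; N'_3 = 33·cos39.5° − 6·2.333 = 11.5; c'Δl = 24.26; W sinα = 21.0
Σc'Δl = 67.9 kN/m; ΣN' = 84.5 kN/m; ΣW sinα = 38.8 kN/m
Resisting = 67.9 + 84.5·tan33.8° = 67.9 + 56.6 = 124.4 kN/m
FS = 124.4 / 38.8 = 3.209

FS = 3.21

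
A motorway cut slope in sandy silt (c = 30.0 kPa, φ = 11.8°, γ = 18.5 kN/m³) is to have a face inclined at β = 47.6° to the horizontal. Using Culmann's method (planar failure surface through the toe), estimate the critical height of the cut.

Culmann's analysis gives the critical failure plane at α_cr = (β + φ)/2 = (47.6 + 11.8)/2 = 29.7°, and the critical height
H_c = (4c/γ) · sinβ cosφ / [1 − cos(β − φ)]
    = (4·30.0/18.5) · sin47.6°·cos11.8° / [1 − cos(35.8°)]
    = 6.486 · 0.7385·0.9789 / [1 − 0.8111]
    = 6.486 · 0.7228 / 0.1889
    = 24.82 m

H_c = 24.82 m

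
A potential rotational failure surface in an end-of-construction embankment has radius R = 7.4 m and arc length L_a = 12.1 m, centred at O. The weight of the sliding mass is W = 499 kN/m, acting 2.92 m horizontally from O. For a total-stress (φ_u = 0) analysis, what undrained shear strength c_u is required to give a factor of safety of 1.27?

FS = c_u·L_a·R / (W·d), so c_u = FS·W·d / (L_a·R).
c_u = 1.27·499·2.92 / (12.10·7.4) = 1850.5 / 89.54 = 20.67 kPa

c_u = 20.7 kPa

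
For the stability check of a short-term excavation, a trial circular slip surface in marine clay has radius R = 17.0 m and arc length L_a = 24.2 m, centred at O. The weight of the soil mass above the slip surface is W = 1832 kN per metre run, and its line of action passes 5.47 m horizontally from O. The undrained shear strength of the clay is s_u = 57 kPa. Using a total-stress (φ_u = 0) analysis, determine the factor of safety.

FS = 2.34

Taking moments about the centre O, the resisting moment is provided by the undrained shear strength acting along the arc:
M_R = s_u·L_a·R = 57·24.20·17.0 = 23449.8 kN·m/m
M_D = W·d = 1832·5.47 = 10021.0 kN·m/m
FS = M_R / M_D = 23449.8 / 10021.0 = 2.340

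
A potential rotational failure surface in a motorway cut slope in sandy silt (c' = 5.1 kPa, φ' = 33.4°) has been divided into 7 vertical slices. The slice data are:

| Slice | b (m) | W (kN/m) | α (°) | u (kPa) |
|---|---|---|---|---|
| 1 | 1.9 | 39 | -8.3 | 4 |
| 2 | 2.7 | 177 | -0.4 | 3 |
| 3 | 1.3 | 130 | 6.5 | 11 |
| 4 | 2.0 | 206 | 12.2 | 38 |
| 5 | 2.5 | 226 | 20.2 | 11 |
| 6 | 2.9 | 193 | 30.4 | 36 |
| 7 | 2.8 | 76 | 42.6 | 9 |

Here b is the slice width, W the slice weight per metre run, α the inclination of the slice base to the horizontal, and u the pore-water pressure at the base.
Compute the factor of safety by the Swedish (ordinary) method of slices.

Ordinary method of slices: FS = Σ[c'·Δl_i + (W_i cosα_i − u_i·Δl_i)·tanφ'] / Σ W_i sinα_i, with Δl_i = b_i / cosα_i.
Slice 1: Δl = 1.9/cos(-8.3°) = 1.920 m; N'_1 = 39·cos(-8.3°) − 4·1.920 = 30.9; c'Δl = 9.79; W sinα = -5.6
Slice 2: Δl = 2.7/cos(-0.4°) = 2.700 m; N'_2 = 177·cos(-0.4°) − 3·2.700 = 168.9; c'Δl = 13.77; W sinα = -1.2
Slice 3: Δl = 1.3/cos6.5° = 1.308 m; N'_3 = 130·cos6.5° − 11·1.308 = 114.8; c'Δl = 6.67; W sinα = 14.7
Slice 4: Δl = 2.0/cos12.2° = 2.046 m; N'_4 = 206·cos12.2° − 38·2.046 = 123.6; c'Δl = 10.44; W sinα = 43.5
Slice 5: Δl = 2.5/cos20.2° = 2.664 m; N'_5 = 226·cos20.2° − 11·2.664 = 182.8; c'Δl = 13.59; W sinα = 78.0
Slice 6: Δl = 2.9/cos30.4° = 3.362 m; N'_6 = 193·cos30.4° − 36·3.362 = 45.4; c'Δl = 17.15; W sinα = 97.7
Slice 7: Δl = 2.8/cos42.6° = 3.804 m; N'_7 = 76·cos42.6° − 9·3.804 = 21.7; c'Δl = 19.40; W sinα = 51.4
Σc'Δl = 90.8 kN/m; ΣN' = 688.1 kN/m; ΣW sinα = 278.5 kN/m
Resisting = 90.8 + 688.1·tan33.4° = 90.8 + 453.7 = 544.5 kN/m
FS = 544.5 / 278.5 = 1.955

FS = 1.95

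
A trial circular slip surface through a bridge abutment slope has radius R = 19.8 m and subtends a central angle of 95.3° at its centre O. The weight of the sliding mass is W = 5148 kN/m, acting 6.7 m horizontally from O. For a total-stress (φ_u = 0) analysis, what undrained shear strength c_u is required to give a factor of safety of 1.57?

FS = c_u·L_a·R / (W·d), so c_u = FS·W·d / (L_a·R).
Arc length L_a = R·θ = 19.8·(95.3°·π/180) = 19.8·1.6633 = 32.93 m
c_u = 1.57·5148·6.7 / (32.93·19.8) = 54151.8 / 652.08 = 83.04 kPa

c_u = 83.0 kPa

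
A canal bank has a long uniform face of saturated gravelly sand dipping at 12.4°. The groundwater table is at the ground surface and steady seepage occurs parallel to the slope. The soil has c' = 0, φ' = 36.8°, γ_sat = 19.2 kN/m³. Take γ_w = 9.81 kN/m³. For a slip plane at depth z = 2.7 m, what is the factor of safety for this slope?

With seepage parallel to the slope and the water table at the surface, the effective normal stress on the slip plane uses the buoyant unit weight γ' = γ_sat − γ_w while the driving shear stress uses γ_sat:
FS = [c' + γ' z cos²β tanφ'] / [γ_sat z sinβ cosβ]
(For c' = 0 this reduces to FS = (γ'/γ_sat)·tanφ'/tanβ.)
γ' = 19.2 − 9.81 = 9.39 kN/m³
Numerator = 0.0 + 9.39·2.7·cos²12.4°·tan36.8° = 0.0 + 9.39·2.7·0.9539·0.7481 = 18.092 kPa
Denominator = 19.2·2.7·sin12.4°·cos12.4° = 19.2·2.7·0.2147·0.9767 = 10.872 kPa
FS = 18.092 / 10.872 = 1.664

FS = 1.66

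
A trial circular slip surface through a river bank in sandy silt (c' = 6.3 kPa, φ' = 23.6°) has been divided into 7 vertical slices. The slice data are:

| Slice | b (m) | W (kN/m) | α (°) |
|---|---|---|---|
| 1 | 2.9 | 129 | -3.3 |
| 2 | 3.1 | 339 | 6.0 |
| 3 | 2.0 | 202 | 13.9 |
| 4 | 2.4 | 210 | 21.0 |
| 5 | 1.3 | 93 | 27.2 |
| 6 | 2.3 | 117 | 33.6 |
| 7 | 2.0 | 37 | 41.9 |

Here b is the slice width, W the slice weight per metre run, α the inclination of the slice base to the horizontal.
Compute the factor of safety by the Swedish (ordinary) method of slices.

Ordinary method of slices: FS = Σ[c'·Δl_i + (W_i cosα_i)·tanφ'] / Σ W_i sinα_i, with Δl_i = b_i / cosα_i.
Slice 1: Δl = 2.9/cos(-3.3°) = 2.905 m; N'_1 = 129·cos(-3.3°) = 128.8; c'Δl = 18.30; W sinα = -7.4
Slice 2: Δl = 3.1/cos6.0° = 3.117 m; N'_2 = 339·cos6.0° = 337.1; c'Δl = 19.64; W sinα = 35.4
Slice 3: Δl = 2.0/cos13.9° = 2.060 m; N'_3 = 202·cos13.9° = 196.1; c'Δl = 12.98; W sinα = 48.5
Slice 4: Δl = 2.4/cos21.0° = 2.571 m; N'_4 = 210·cos21.0° = 196.1; c'Δl = 16.20; W sinα = 75.3
Slice 5: Δl = 1.3/cos27.2° = 1.462 m; N'_5 = 93·cos27.2° = 82.7; c'Δl = 9.21; W sinα = 42.5
Slice 6: Δl = 2.3/cos33.6° = 2.761 m; N'_6 = 117·cos33.6° = 97.5; c'Δl = 17.40; W sinα = 64.7
Slice 7: Δl = 2.0/cos41.9° = 2.687 m; N'_7 = 37·cos41.9° = 27.5; c'Δl = 16.93; W sinα = 24.7
Σc'Δl = 110.6 kN/m; ΣN' = 1065.8 kN/m; ΣW sinα = 283.8 kN/m
Resisting = 110.6 + 1065.8·tan23.6° = 110.6 + 465.6 = 576.3 kN/m
FS = 576.3 / 283.8 = 2.031

FS = 2.03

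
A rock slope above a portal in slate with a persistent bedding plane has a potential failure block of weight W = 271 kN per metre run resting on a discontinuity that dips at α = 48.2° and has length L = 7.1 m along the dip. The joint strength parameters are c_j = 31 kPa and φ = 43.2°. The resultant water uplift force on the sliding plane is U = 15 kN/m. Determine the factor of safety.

Resolving the block weight along and normal to the plane and applying the Mohr–Coulomb strength on the joint:
N' = W cosα − U = 271·cos48.2° − 15 = 165.6 kN/m
Driving force T = W sinα = 271·sin48.2° = 202.0 kN/m
Resisting force R = c_j·L + N'·tanφ = 31·7.1 + 165.6·tan43.2° = 220.1 + 155.5 = 375.6 kN/m
FS = R / T = 375.6 / 202.0 = 1.859

FS = 1.86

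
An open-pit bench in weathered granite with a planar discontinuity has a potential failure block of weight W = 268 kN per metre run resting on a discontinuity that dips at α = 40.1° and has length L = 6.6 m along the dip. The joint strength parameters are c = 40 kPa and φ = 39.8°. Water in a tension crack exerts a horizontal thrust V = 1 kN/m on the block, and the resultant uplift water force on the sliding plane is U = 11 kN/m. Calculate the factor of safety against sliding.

Resolving the block weight along and normal to the plane and applying the Mohr–Coulomb strength on the joint:
N' = W cosα − U − V sinα = 268·cos40.1° − 11 − 1·sin40.1° = 193.4 kN/m
Driving force T = W sinα + V cosα = 268·sin40.1° + 1·cos40.1° = 173.4 kN/m
Resisting force R = c·L + N'·tanφ = 40·6.6 + 193.4·tan39.8° = 264.0 + 161.1 = 425.1 kN/m
FS = R / T = 425.1 / 173.4 = 2.452

FS = 2.45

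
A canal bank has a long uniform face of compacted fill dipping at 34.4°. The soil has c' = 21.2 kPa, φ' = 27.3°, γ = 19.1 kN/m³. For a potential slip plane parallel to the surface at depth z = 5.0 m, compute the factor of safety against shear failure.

FS = 1.23

For an infinite slope with a slip plane parallel to the surface (no pore pressure): FS = [c' + γz cos²β tanφ'] / [γz sinβ cosβ].
γz = 19.1·5.0 = 95.50 kN/m²
Numerator = 21.2 + 95.50·cos²34.4°·tan27.3° = 21.2 + 95.50·0.6808·0.5161 = 54.758 kPa
Denominator = 95.50·sin34.4°·cos34.4° = 95.50·0.5650·0.8251 = 44.518 kPa
FS = 54.758 / 44.518 = 1.230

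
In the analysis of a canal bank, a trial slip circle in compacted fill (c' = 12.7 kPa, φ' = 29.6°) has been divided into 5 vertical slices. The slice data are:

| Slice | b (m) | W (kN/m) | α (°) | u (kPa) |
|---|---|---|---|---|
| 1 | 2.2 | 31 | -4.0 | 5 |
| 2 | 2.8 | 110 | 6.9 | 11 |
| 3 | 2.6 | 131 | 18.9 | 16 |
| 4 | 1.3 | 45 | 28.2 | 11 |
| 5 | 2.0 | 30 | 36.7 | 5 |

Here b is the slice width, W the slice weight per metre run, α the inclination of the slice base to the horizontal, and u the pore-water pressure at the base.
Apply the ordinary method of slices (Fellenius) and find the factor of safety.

Ordinary method of slices: FS = Σ[c'·Δl_i + (W_i cosα_i − u_i·Δl_i)·tanφ'] / Σ W_i sinα_i, with Δl_i = b_i / cosα_i.
Slice 1: Δl = 2.2/cos(-4.0°) = 2.205 m; N'_1 = 31·cos(-4.0°) − 5·2.205 = 19.9; c'Δl = 28.01; W sinα = -2.2
Slice 2: Δl = 2.8/cos6.9° = 2.820 m; N'_2 = 110·cos6.9° − 11·2.820 = 78.2; c'Δl = 35.82; W sinα = 13.2
Slice 3: Δl = 2.6/cos18.9° = 2.748 m; N'_3 = 131·cos18.9° − 16·2.748 = 80.0; c'Δl = 34.90; W sinα = 42.4
Slice 4: Δl = 1.3/cos28.2° = 1.475 m; N'_4 = 45·cos28.2° − 11·1.475 = 23.4; c'Δl = 18.73; W sinα = 21.3
Slice 5: Δl = 2.0/cos36.7° = 2.494 m; N'_5 = 30·cos36.7° − 5·2.494 = 11.6; c'Δl = 31.68; W sinα = 17.9
Σc'Δl = 149.1 kN/m; ΣN' = 213.1 kN/m; ΣW sinα = 92.7 kN/m
Resisting = 149.1 + 213.1·tan29.6° = 149.1 + 121.0 = 270.2 kN/m
FS = 270.2 / 92.7 = 2.915

FS = 2.92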